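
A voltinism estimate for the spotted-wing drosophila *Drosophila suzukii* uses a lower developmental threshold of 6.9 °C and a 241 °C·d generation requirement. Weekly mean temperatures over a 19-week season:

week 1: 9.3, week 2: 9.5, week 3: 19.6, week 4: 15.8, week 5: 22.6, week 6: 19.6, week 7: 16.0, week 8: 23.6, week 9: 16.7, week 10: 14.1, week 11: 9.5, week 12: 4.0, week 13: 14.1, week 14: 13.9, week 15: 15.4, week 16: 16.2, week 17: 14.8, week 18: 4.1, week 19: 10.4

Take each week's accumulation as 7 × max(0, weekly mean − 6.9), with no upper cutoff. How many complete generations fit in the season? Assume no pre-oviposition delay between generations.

4 generations

Weekly DD (7 × max(0, T̄ − 6.9)): 16.8, 18.2, 88.9, 62.3, 109.9, 88.9, 63.7, 116.9, 68.6, 50.4, 18.2, 0.0, 50.4, 49.0, 59.5, 65.1, 55.3, 0.0, 24.5.
Season total = 1006.6 DD.
Complete generations = ⌊1006.6 / 241⌋ = 4.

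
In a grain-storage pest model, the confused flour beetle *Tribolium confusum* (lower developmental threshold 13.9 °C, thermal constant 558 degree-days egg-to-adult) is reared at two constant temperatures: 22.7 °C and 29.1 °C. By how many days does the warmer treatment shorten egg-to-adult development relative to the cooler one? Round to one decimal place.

At 22.7 °C: 558 / (22.7 − 13.9) = 558 / 8.8 = 63.409 d.
At 29.1 °C: 558 / (29.1 − 13.9) = 558 / 15.2 = 36.711 d.
Difference = |63.409 − 36.711| = 26.699 ≈ 26.7 days.

26.7 days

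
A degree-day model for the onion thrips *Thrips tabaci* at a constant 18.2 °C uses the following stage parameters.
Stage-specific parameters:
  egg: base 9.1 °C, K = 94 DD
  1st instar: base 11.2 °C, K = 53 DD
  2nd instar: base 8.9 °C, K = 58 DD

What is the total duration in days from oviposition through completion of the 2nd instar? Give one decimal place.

egg: 94 / (18.2 − 9.1) = 94 / 9.1 = 10.330 d.
1st instar: 53 / (18.2 − 11.2) = 53 / 7.0 = 7.571 d.
2nd instar: 58 / (18.2 − 8.9) = 58 / 9.3 = 6.237 d.
Sum = 24.138 ≈ 24.1 days.

24.1 days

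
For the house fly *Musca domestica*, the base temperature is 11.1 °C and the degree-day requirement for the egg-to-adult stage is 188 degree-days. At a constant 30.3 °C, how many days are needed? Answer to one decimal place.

9.8 days

Daily accumulation = 30.3 − 11.1 = 19.2 DD/day.
Duration = 188 / 19.2 = 9.792 ≈ 9.8 days.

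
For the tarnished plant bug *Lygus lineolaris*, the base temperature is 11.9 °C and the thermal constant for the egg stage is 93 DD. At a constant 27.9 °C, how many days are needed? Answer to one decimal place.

Daily accumulation = 27.9 − 11.9 = 16.0 DD/day.
Duration = 93 / 16.0 = 5.813 ≈ 5.8 days.

5.8 days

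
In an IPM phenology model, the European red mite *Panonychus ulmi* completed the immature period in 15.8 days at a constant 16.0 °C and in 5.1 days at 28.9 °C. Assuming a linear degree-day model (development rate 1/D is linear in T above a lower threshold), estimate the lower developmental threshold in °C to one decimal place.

9.9 °C

Equal thermal constants: D₁(T₁ − T_b) = D₂(T₂ − T_b).
15.8·(16.0 − T_b) = 5.1·(28.9 − T_b)
T_b = (15.8·16.0 − 5.1·28.9) / (15.8 − 5.1) = 105.41 / 10.7 = 9.851 °C ≈ 9.9 °C.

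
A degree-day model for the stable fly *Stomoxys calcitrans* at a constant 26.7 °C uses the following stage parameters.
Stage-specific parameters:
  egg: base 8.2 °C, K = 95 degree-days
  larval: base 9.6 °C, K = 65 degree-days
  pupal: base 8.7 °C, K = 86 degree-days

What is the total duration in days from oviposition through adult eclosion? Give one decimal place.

egg: 95 / (26.7 − 8.2) = 95 / 18.5 = 5.135 d.
larval: 65 / (26.7 − 9.6) = 65 / 17.1 = 3.801 d.
pupal: 86 / (26.7 − 8.7) = 86 / 18.0 = 4.778 d.
Sum = 13.714 ≈ 13.7 days.

13.7 days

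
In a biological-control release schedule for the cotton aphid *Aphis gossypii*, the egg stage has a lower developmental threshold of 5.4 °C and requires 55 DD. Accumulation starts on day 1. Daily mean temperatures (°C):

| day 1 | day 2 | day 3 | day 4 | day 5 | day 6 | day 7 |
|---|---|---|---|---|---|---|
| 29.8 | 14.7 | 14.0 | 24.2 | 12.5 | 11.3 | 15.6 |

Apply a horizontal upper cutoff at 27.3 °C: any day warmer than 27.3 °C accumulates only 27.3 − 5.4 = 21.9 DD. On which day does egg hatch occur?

Daily DD above 5.4 °C (capped at 21.9): 21.9, 9.3, 8.6, 18.8, 7.1, 5.9, 10.2.
Cumulative: 21.9, 31.2, 39.8, 58.6, 65.7, 71.6, 81.8.
The total first reaches 55 DD on day 4.

day 4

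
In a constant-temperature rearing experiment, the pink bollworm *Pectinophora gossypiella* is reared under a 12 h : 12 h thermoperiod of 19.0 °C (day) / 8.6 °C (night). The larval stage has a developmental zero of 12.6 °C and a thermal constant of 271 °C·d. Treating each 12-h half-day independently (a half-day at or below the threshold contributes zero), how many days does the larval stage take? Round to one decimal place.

84.7 days

Day half: max(0, 19.0 − 12.6) × 0.5 = 6.4 × 0.5 = 3.20 DD.
Night half: max(0, 8.6 − 12.6) × 0.5 = 0.0 × 0.5 = 0.00 DD.
Per 24 h: 3.20 DD/day.
Duration = 271 / 3.20 = 84.688 ≈ 84.7 days.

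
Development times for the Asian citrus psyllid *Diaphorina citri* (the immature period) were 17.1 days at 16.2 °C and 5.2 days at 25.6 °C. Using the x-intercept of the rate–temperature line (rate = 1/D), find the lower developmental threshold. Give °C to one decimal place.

Linear rate model ⇒ the product D·(T − T_b) is constant across temperatures.
17.1·(16.2 − T_b) = 5.2·(25.6 − T_b)
T_b = (17.1·16.2 − 5.2·25.6) / (17.1 − 5.2) = 143.90 / 11.9 = 12.092 °C ≈ 12.1 °C.

12.1 °C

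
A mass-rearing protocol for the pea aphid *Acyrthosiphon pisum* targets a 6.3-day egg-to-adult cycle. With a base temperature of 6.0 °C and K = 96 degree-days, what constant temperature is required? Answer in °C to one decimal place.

21.2 °C

Required daily accumulation = 96 / 6.3 = 15.238 DD/day.
T = T_base + 15.238 = 6.0 + 15.238 = 21.238 ≈ 21.2 °C.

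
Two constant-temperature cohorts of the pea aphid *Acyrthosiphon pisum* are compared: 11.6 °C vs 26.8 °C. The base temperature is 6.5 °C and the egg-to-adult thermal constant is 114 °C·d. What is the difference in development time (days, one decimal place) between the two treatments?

At 11.6 °C: 114 / (11.6 − 6.5) = 114 / 5.1 = 22.353 d.
At 26.8 °C: 114 / (26.8 − 6.5) = 114 / 20.3 = 5.616 d.
Difference = |22.353 − 5.616| = 16.737 ≈ 16.7 days.

16.7 days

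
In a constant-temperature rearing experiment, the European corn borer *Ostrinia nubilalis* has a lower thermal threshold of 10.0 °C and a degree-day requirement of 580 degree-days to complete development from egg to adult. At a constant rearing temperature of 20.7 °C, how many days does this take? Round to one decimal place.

Daily accumulation = 20.7 − 10.0 = 10.7 DD/day.
Duration = 580 / 10.7 = 54.206 ≈ 54.2 days.

54.2 days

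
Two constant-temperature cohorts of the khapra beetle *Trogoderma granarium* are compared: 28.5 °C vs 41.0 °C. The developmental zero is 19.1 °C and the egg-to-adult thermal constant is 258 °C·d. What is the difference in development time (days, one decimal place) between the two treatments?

15.7 days

At 28.5 °C: 258 / (28.5 − 19.1) = 258 / 9.4 = 27.447 d.
At 41.0 °C: 258 / (41.0 − 19.1) = 258 / 21.9 = 11.781 d.
Difference = |27.447 − 11.781| = 15.666 ≈ 15.7 days.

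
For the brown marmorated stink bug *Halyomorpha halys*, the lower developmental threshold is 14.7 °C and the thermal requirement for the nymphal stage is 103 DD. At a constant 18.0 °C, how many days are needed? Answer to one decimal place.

31.2 days

Daily accumulation = 18.0 − 14.7 = 3.3 DD/day.
Duration = 103 / 3.3 = 31.212 ≈ 31.2 days.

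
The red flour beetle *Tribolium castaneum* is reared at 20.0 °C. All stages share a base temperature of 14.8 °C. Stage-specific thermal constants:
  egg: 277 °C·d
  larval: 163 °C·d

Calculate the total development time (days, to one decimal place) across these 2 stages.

Daily accumulation at 20.0 °C = 20.0 − 14.8 = 5.2 DD/day.
Total K = 277 + 163 = 440 DD.
Total duration = 440 / 5.2 = 84.615 ≈ 84.6 days.

84.6 days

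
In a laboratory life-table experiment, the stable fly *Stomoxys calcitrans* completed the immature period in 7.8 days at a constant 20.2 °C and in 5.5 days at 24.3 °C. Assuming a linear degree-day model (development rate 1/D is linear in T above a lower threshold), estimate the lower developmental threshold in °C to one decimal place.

Linear rate model ⇒ the product D·(T − T_b) is constant across temperatures.
7.8·(20.2 − T_b) = 5.5·(24.3 − T_b)
T_b = (7.8·20.2 − 5.5·24.3) / (7.8 − 5.5) = 23.91 / 2.3 = 10.396 °C ≈ 10.4 °C.

10.4 °C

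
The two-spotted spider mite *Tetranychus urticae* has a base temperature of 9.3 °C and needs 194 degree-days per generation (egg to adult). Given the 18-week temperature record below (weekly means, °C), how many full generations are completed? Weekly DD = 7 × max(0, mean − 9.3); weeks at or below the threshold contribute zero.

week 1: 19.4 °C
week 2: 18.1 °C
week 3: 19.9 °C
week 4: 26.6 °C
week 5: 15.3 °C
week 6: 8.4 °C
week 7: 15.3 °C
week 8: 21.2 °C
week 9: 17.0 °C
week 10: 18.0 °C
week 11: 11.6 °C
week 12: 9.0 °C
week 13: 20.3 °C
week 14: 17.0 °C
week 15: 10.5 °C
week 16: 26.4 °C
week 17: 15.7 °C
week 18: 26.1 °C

Weekly DD (7 × max(0, T̄ − 9.3)): 70.7, 61.6, 74.2, 121.1, 42.0, 0.0, 42.0, 83.3, 53.9, 60.9, 16.1, 0.0, 77.0, 53.9, 8.4, 119.7, 44.8, 117.6.
Season total = 1047.2 DD.
Complete generations = ⌊1047.2 / 194⌋ = 5.

5 generations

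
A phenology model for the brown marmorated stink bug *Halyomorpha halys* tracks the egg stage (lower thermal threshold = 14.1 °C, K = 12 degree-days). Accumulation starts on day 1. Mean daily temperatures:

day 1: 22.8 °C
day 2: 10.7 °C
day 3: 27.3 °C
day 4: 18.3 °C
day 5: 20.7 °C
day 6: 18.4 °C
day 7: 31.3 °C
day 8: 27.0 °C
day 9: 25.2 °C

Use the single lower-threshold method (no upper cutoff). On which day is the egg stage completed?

Daily DD above 14.1 °C: 8.7, 0.0, 13.2, 4.2, 6.6, 4.3, 17.2, 12.9, 11.1.
Cumulative: 8.7, 8.7, 21.9, 26.1, 32.7, 37.0, 54.2, 67.1, 78.2.
The total first reaches 12 DD on day 3.

day 3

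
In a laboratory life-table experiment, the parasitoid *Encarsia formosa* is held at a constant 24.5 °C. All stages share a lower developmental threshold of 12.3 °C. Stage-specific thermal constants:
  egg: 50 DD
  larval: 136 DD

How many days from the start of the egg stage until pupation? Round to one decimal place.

Daily accumulation at 24.5 °C = 24.5 − 12.3 = 12.2 DD/day.
Total K = 50 + 136 = 186 DD.
Total duration = 186 / 12.2 = 15.246 ≈ 15.2 days.

15.2 days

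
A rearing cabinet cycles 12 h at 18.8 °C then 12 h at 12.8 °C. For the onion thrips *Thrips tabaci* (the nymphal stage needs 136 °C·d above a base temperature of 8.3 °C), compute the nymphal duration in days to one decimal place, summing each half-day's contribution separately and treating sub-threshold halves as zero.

18.1 days

Day half: max(0, 18.8 − 8.3) × 0.5 = 10.5 × 0.5 = 5.25 DD.
Night half: max(0, 12.8 − 8.3) × 0.5 = 4.5 × 0.5 = 2.25 DD.
Per 24 h: 7.50 DD/day.
Duration = 136 / 7.50 = 18.133 ≈ 18.1 days.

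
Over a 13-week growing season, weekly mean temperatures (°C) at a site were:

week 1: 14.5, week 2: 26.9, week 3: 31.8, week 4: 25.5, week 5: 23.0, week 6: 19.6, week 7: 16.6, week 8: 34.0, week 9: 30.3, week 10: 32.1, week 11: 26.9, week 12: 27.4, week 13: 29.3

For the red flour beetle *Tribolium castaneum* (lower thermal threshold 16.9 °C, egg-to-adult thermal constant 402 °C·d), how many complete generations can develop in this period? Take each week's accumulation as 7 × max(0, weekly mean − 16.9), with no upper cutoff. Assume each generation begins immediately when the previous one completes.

2 generations

Weekly DD (7 × max(0, T̄ − 16.9)): 0.0, 70.0, 104.3, 60.2, 42.7, 18.9, 0.0, 119.7, 93.8, 106.4, 70.0, 73.5, 86.8.
Season total = 846.3 DD.
Complete generations = ⌊846.3 / 402⌋ = 2.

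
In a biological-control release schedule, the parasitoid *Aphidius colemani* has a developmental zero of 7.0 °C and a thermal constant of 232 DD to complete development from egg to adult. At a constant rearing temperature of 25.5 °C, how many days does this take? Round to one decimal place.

12.5 days

Daily accumulation = 25.5 − 7.0 = 18.5 DD/day.
Duration = 232 / 18.5 = 12.541 ≈ 12.5 days.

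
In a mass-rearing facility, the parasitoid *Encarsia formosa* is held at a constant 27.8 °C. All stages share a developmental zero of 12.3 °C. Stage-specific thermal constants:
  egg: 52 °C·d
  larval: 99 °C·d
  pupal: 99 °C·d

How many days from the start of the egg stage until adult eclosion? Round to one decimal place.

16.1 days

Daily accumulation at 27.8 °C = 27.8 − 12.3 = 15.5 DD/day.
Total K = 52 + 99 + 99 = 250 DD.
Total duration = 250 / 15.5 = 16.129 ≈ 16.1 days.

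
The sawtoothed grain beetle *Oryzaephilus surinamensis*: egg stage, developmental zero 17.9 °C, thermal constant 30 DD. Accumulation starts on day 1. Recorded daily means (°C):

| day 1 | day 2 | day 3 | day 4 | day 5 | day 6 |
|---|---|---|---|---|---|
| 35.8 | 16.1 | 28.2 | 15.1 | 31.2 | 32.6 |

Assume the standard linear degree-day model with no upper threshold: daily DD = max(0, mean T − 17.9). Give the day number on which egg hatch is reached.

day 5

Daily DD above 17.9 °C: 17.9, 0.0, 10.3, 0.0, 13.3, 14.7.
Cumulative: 17.9, 17.9, 28.2, 28.2, 41.5, 56.2.
The total first reaches 30 DD on day 5.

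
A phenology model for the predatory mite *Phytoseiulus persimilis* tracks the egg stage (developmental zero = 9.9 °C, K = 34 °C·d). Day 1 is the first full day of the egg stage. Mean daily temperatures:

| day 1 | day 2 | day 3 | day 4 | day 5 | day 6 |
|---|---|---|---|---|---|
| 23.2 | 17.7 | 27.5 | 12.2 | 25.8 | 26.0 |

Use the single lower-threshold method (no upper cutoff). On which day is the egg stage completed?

day 3

Daily DD above 9.9 °C: 13.3, 7.8, 17.6, 2.3, 15.9, 16.1.
Cumulative: 13.3, 21.1, 38.7, 41.0, 56.9, 73.0.
The total first reaches 34 DD on day 3.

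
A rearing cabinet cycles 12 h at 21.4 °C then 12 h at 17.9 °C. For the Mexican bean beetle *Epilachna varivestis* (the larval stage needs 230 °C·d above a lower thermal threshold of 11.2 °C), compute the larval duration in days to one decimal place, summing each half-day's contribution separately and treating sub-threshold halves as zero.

27.2 days

Day half: max(0, 21.4 − 11.2) × 0.5 = 10.2 × 0.5 = 5.10 DD.
Night half: max(0, 17.9 − 11.2) × 0.5 = 6.7 × 0.5 = 3.35 DD.
Per 24 h: 8.45 DD/day.
Duration = 230 / 8.45 = 27.219 ≈ 27.2 days.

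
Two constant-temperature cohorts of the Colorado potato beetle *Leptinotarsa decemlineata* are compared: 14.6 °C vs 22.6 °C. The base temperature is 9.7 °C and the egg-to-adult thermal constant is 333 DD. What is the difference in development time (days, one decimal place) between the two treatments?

At 14.6 °C: 333 / (14.6 − 9.7) = 333 / 4.9 = 67.959 d.
At 22.6 °C: 333 / (22.6 − 9.7) = 333 / 12.9 = 25.814 d.
Difference = |67.959 − 25.814| = 42.145 ≈ 42.1 days.

42.1 days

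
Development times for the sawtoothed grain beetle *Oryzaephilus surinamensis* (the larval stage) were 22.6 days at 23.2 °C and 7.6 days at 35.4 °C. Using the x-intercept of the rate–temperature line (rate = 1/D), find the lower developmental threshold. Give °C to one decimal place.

Under the model K = D·(T − T_b), so D₁·(T₁ − T_b) = D₂·(T₂ − T_b).
22.6·(23.2 − T_b) = 7.6·(35.4 − T_b)
T_b = (22.6·23.2 − 7.6·35.4) / (22.6 − 7.6) = 255.28 / 15.0 = 17.019 °C ≈ 17.0 °C.

17.0 °C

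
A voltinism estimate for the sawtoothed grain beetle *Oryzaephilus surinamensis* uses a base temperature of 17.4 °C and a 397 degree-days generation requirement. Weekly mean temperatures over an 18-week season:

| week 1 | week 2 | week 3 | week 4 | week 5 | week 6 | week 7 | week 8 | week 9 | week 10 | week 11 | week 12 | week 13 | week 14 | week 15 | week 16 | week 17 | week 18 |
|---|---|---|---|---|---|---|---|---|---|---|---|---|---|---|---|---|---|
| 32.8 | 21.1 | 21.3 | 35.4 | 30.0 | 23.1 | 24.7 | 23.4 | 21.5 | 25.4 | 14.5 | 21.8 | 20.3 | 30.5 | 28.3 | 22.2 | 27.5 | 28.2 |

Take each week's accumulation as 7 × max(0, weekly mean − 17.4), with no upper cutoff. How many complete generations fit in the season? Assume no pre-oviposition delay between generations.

2 generations

Weekly DD (7 × max(0, T̄ − 17.4)): 107.8, 25.9, 27.3, 126.0, 88.2, 39.9, 51.1, 42.0, 28.7, 56.0, 0.0, 30.8, 20.3, 91.7, 76.3, 33.6, 70.7, 75.6.
Season total = 991.9 DD.
Complete generations = ⌊991.9 / 397⌋ = 2.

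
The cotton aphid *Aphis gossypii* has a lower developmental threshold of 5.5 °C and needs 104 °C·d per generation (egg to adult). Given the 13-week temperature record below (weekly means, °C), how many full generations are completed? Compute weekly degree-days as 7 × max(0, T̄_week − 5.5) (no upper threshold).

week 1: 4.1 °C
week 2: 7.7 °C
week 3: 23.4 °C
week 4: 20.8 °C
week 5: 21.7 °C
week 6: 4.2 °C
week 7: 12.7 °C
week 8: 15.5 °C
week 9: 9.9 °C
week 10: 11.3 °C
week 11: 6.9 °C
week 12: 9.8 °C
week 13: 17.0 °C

6 generations

Weekly DD (7 × max(0, T̄ − 5.5)): 0.0, 15.4, 125.3, 107.1, 113.4, 0.0, 50.4, 70.0, 30.8, 40.6, 9.8, 30.1, 80.5.
Season total = 673.4 DD.
Complete generations = ⌊673.4 / 104⌋ = 6.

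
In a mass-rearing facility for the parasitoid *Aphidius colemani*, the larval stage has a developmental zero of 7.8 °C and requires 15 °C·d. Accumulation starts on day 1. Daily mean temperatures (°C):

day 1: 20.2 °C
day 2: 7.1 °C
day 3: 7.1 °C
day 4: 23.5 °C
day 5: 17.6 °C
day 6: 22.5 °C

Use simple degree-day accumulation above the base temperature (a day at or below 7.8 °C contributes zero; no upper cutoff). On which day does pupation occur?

Daily DD above 7.8 °C: 12.4, 0.0, 0.0, 15.7, 9.8, 14.7.
Cumulative: 12.4, 12.4, 12.4, 28.1, 37.9, 52.6.
The total first reaches 15 DD on day 4.

day 4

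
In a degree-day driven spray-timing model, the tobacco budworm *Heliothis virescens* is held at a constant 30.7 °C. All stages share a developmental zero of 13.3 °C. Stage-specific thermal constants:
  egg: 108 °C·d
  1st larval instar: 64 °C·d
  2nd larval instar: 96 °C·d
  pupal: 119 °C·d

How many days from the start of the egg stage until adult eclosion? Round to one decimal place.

Daily accumulation at 30.7 °C = 30.7 − 13.3 = 17.4 DD/day.
Total K = 108 + 64 + 96 + 119 = 387 DD.
Total duration = 387 / 17.4 = 22.241 ≈ 22.2 days.

22.2 days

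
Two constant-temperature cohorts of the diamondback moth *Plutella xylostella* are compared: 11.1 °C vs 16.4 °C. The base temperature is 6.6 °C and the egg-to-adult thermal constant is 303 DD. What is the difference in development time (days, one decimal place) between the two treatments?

At 11.1 °C: 303 / (11.1 − 6.6) = 303 / 4.5 = 67.333 d.
At 16.4 °C: 303 / (16.4 − 6.6) = 303 / 9.8 = 30.918 d.
Difference = |67.333 − 30.918| = 36.415 ≈ 36.4 days.

36.4 days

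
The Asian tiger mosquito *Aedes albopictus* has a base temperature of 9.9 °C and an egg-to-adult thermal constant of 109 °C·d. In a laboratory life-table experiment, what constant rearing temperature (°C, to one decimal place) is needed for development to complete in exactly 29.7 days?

Required daily accumulation = 109 / 29.7 = 3.670 DD/day.
T = T_base + 3.670 = 9.9 + 3.670 = 13.570 ≈ 13.6 °C.

13.6 °C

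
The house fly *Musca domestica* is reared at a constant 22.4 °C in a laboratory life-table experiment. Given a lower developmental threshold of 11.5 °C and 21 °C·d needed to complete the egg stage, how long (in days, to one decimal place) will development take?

Daily accumulation = 22.4 − 11.5 = 10.9 DD/day.
Duration = 21 / 10.9 = 1.927 ≈ 1.9 days.

1.9 days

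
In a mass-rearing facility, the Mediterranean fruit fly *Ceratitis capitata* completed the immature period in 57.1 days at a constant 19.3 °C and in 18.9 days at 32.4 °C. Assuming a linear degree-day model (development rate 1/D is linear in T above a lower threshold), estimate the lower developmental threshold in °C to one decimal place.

Linear rate model ⇒ the product D·(T − T_b) is constant across temperatures.
57.1·(19.3 − T_b) = 18.9·(32.4 − T_b)
T_b = (57.1·19.3 − 18.9·32.4) / (57.1 − 18.9) = 489.67 / 38.2 = 12.819 °C ≈ 12.8 °C.

12.8 °C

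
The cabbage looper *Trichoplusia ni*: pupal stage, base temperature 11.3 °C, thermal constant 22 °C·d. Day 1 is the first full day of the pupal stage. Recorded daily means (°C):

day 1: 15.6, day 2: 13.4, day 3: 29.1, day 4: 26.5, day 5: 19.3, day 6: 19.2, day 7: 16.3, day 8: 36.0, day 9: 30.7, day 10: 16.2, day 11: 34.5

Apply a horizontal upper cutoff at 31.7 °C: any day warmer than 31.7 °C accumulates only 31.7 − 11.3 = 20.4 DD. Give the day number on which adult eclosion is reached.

day 3

Daily DD above 11.3 °C (capped at 20.4): 4.3, 2.1, 17.8, 15.2, 8.0, 7.9, 5.0, 20.4, 19.4, 4.9, 20.4.
Cumulative: 4.3, 6.4, 24.2, 39.4, 47.4, 55.3, 60.3, 80.7, 100.1, 105.0, 125.4.
The total first reaches 22 DD on day 3.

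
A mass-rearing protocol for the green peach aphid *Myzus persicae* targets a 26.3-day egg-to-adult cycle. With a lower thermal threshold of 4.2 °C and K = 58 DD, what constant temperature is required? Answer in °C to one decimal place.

6.4 °C

Required daily accumulation = 58 / 26.3 = 2.205 DD/day.
T = T_base + 2.205 = 4.2 + 2.205 = 6.405 ≈ 6.4 °C.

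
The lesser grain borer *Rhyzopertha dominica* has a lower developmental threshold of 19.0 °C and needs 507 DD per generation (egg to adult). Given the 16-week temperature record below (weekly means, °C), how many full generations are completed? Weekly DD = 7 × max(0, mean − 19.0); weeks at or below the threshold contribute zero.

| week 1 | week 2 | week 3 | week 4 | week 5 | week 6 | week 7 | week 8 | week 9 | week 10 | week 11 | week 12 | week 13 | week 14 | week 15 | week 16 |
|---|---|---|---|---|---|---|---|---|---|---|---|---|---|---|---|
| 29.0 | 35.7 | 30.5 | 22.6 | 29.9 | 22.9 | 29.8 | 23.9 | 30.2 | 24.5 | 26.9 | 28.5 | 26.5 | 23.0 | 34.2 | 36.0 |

2 generations

Weekly DD (7 × max(0, T̄ − 19.0)): 70.0, 116.9, 80.5, 25.2, 76.3, 27.3, 75.6, 34.3, 78.4, 38.5, 55.3, 66.5, 52.5, 28.0, 106.4, 119.0.
Season total = 1050.7 DD.
Complete generations = ⌊1050.7 / 507⌋ = 2.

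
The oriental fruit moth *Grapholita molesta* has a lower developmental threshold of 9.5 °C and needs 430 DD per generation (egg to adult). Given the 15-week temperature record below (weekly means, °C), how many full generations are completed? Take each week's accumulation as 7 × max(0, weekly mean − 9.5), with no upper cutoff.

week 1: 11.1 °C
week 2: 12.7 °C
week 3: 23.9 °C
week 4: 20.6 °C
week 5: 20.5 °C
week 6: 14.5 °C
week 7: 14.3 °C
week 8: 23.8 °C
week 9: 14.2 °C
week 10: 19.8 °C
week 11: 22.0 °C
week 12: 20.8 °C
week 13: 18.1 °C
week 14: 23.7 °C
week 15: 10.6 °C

2 generations

Weekly DD (7 × max(0, T̄ − 9.5)): 11.2, 22.4, 100.8, 77.7, 77.0, 35.0, 33.6, 100.1, 32.9, 72.1, 87.5, 79.1, 60.2, 99.4, 7.7.
Season total = 896.7 DD.
Complete generations = ⌊896.7 / 430⌋ = 2.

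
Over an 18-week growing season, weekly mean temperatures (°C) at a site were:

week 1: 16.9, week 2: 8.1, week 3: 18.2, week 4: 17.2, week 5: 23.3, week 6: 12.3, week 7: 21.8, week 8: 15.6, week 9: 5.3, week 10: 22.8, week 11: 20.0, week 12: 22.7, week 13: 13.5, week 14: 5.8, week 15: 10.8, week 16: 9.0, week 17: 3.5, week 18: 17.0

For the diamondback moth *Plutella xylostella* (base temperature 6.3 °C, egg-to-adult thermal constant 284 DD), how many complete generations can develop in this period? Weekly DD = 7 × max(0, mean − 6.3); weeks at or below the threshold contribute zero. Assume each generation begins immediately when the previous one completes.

3 generations

Weekly DD (7 × max(0, T̄ − 6.3)): 74.2, 12.6, 83.3, 76.3, 119.0, 42.0, 108.5, 65.1, 0.0, 115.5, 95.9, 114.8, 50.4, 0.0, 31.5, 18.9, 0.0, 74.9.
Season total = 1082.9 DD.
Complete generations = ⌊1082.9 / 284⌋ = 3.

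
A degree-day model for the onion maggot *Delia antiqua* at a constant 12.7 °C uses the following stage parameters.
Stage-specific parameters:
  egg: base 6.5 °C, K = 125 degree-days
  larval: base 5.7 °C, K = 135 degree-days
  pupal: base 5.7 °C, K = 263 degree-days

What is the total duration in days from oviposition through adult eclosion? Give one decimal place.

egg: 125 / (12.7 − 6.5) = 125 / 6.2 = 20.161 d.
larval: 135 / (12.7 − 5.7) = 135 / 7.0 = 19.286 d.
pupal: 263 / (12.7 − 5.7) = 263 / 7.0 = 37.571 d.
Sum = 77.018 ≈ 77.0 days.

77.0 days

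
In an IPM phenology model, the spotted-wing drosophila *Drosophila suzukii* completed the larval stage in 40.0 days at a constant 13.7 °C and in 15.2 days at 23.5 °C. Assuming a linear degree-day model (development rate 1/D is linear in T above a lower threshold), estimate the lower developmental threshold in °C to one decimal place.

Equal thermal constants: D₁(T₁ − T_b) = D₂(T₂ − T_b).
40.0·(13.7 − T_b) = 15.2·(23.5 − T_b)
T_b = (40.0·13.7 − 15.2·23.5) / (40.0 − 15.2) = 190.80 / 24.8 = 7.694 °C ≈ 7.7 °C.

7.7 °C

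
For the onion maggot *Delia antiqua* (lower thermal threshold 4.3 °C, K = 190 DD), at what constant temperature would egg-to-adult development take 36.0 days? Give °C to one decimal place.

9.6 °C

Required daily accumulation = 190 / 36.0 = 5.278 DD/day.
T = T_base + 5.278 = 4.3 + 5.278 = 9.578 ≈ 9.6 °C.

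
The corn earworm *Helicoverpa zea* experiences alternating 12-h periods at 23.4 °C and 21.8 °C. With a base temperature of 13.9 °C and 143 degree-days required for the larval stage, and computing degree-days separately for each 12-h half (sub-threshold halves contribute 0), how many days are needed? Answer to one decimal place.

Day half: max(0, 23.4 − 13.9) × 0.5 = 9.5 × 0.5 = 4.75 DD.
Night half: max(0, 21.8 − 13.9) × 0.5 = 7.9 × 0.5 = 3.95 DD.
Per 24 h: 8.70 DD/day.
Duration = 143 / 8.70 = 16.437 ≈ 16.4 days.

16.4 days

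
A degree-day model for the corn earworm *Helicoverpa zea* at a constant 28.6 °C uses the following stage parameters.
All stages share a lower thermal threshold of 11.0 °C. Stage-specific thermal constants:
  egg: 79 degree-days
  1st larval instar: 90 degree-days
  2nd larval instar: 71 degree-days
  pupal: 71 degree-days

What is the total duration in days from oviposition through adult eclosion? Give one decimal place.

17.7 days

Daily accumulation at 28.6 °C = 28.6 − 11.0 = 17.6 DD/day.
Total K = 79 + 90 + 71 + 71 = 311 DD.
Total duration = 311 / 17.6 = 17.670 ≈ 17.7 days.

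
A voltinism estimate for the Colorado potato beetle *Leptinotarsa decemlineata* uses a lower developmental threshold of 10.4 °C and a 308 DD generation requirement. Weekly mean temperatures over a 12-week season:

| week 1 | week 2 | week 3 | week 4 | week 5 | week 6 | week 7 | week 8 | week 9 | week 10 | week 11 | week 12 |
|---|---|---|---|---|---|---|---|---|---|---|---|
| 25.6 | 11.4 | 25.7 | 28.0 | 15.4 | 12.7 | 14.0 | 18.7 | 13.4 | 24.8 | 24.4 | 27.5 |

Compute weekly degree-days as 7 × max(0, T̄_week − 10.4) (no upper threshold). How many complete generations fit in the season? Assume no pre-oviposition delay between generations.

Weekly DD (7 × max(0, T̄ − 10.4)): 106.4, 7.0, 107.1, 123.2, 35.0, 16.1, 25.2, 58.1, 21.0, 100.8, 98.0, 119.7.
Season total = 817.6 DD.
Complete generations = ⌊817.6 / 308⌋ = 2.

2 generations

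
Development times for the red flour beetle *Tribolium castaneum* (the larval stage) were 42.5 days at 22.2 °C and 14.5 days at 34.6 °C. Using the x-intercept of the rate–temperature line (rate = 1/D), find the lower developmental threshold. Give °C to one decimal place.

Linear rate model ⇒ the product D·(T − T_b) is constant across temperatures.
42.5·(22.2 − T_b) = 14.5·(34.6 − T_b)
T_b = (42.5·22.2 − 14.5·34.6) / (42.5 − 14.5) = 441.80 / 28.0 = 15.779 °C ≈ 15.8 °C.

15.8 °C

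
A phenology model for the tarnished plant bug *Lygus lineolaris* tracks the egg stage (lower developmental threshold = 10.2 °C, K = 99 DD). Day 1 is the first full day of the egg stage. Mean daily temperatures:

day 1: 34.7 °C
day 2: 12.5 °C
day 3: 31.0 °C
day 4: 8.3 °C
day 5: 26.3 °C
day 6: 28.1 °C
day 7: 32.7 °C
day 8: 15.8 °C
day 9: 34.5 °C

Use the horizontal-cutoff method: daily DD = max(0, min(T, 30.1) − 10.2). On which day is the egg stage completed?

day 8

Daily DD above 10.2 °C (capped at 19.9): 19.9, 2.3, 19.9, 0.0, 16.1, 17.9, 19.9, 5.6, 19.9.
Cumulative: 19.9, 22.2, 42.1, 42.1, 58.2, 76.1, 96.0, 101.6, 121.5.
The total first reaches 99 DD on day 8.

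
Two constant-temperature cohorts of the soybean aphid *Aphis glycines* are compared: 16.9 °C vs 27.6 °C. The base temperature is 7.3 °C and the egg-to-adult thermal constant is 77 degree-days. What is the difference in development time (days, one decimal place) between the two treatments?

4.2 days

At 16.9 °C: 77 / (16.9 − 7.3) = 77 / 9.6 = 8.021 d.
At 27.6 °C: 77 / (27.6 − 7.3) = 77 / 20.3 = 3.793 d.
Difference = |8.021 − 3.793| = 4.228 ≈ 4.2 days.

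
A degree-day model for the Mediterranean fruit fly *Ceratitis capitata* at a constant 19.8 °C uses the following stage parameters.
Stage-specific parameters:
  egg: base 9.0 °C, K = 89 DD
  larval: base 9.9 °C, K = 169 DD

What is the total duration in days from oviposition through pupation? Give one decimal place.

egg: 89 / (19.8 − 9.0) = 89 / 10.8 = 8.241 d.
larval: 169 / (19.8 − 9.9) = 169 / 9.9 = 17.071 d.
Sum = 25.311 ≈ 25.3 days.

25.3 days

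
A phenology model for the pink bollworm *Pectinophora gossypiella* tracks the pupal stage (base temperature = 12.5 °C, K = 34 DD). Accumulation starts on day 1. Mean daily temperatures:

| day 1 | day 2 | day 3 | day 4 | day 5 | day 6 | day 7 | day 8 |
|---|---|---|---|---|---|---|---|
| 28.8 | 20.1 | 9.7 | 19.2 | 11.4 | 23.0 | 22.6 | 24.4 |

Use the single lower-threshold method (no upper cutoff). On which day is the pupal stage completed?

Daily DD above 12.5 °C: 16.3, 7.6, 0.0, 6.7, 0.0, 10.5, 10.1, 11.9.
Cumulative: 16.3, 23.9, 23.9, 30.6, 30.6, 41.1, 51.2, 63.1.
The total first reaches 34 DD on day 6.

day 6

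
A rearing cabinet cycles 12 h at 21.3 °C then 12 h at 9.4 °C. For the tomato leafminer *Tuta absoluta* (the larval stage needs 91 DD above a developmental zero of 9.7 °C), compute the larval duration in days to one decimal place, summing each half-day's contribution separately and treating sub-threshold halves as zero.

15.7 days

Day half: max(0, 21.3 − 9.7) × 0.5 = 11.6 × 0.5 = 5.80 DD.
Night half: max(0, 9.4 − 9.7) × 0.5 = 0.0 × 0.5 = 0.00 DD.
Per 24 h: 5.80 DD/day.
Duration = 91 / 5.80 = 15.690 ≈ 15.7 days.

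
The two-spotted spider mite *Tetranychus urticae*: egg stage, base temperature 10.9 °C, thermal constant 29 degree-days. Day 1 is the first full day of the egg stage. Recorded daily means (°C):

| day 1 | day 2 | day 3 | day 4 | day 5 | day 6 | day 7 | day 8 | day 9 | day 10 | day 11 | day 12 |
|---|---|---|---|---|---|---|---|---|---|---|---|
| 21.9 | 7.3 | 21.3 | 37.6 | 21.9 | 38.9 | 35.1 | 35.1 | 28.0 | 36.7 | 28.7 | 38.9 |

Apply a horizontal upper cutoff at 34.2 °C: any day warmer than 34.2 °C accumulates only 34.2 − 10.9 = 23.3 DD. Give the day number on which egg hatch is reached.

Daily DD above 10.9 °C (capped at 23.3): 11.0, 0.0, 10.4, 23.3, 11.0, 23.3, 23.3, 23.3, 17.1, 23.3, 17.8, 23.3.
Cumulative: 11.0, 11.0, 21.4, 44.7, 55.7, 79.0, 102.3, 125.6, 142.7, 166.0, 183.8, 207.1.
The total first reaches 29 DD on day 4.

day 4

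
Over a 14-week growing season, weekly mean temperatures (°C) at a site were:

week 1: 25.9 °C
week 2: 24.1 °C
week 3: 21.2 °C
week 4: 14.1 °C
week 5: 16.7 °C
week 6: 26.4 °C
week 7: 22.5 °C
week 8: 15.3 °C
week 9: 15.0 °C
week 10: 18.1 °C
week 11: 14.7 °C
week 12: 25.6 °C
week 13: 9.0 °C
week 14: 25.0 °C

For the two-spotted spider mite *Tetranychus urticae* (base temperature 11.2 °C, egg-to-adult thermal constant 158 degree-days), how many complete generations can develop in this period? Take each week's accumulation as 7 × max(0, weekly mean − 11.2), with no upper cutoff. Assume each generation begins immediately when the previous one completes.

Weekly DD (7 × max(0, T̄ − 11.2)): 102.9, 90.3, 70.0, 20.3, 38.5, 106.4, 79.1, 28.7, 26.6, 48.3, 24.5, 100.8, 0.0, 96.6.
Season total = 833.0 DD.
Complete generations = ⌊833.0 / 158⌋ = 5.

5 generations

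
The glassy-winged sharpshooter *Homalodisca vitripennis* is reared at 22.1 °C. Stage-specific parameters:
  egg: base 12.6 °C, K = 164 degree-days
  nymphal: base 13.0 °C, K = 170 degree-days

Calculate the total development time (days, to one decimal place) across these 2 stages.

egg: 164 / (22.1 − 12.6) = 164 / 9.5 = 17.263 d.
nymphal: 170 / (22.1 − 13.0) = 170 / 9.1 = 18.681 d.
Sum = 35.944 ≈ 35.9 days.

35.9 days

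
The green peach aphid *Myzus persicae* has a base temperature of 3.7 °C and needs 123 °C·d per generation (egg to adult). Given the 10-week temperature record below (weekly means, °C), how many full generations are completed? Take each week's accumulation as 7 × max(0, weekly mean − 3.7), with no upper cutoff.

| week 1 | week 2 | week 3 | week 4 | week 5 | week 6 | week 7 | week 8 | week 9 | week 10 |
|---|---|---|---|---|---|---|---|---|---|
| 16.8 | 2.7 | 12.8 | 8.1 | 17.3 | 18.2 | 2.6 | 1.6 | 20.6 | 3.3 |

Weekly DD (7 × max(0, T̄ − 3.7)): 91.7, 0.0, 63.7, 30.8, 95.2, 101.5, 0.0, 0.0, 118.3, 0.0.
Season total = 501.2 DD.
Complete generations = ⌊501.2 / 123⌋ = 4.

4 generations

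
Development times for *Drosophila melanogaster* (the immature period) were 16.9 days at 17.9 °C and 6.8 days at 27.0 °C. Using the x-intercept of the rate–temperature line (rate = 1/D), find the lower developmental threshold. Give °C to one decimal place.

11.8 °C

Equal thermal constants: D₁(T₁ − T_b) = D₂(T₂ − T_b).
16.9·(17.9 − T_b) = 6.8·(27.0 − T_b)
T_b = (16.9·17.9 − 6.8·27.0) / (16.9 − 6.8) = 118.91 / 10.1 = 11.773 °C ≈ 11.8 °C.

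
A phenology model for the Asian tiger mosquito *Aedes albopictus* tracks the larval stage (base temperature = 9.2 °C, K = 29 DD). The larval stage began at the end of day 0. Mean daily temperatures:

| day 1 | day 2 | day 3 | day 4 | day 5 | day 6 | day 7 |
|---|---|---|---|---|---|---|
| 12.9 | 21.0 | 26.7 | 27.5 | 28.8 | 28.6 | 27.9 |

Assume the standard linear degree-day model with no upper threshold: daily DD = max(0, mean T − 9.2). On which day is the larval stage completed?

day 3

Daily DD above 9.2 °C: 3.7, 11.8, 17.5, 18.3, 19.6, 19.4, 18.7.
Cumulative: 3.7, 15.5, 33.0, 51.3, 70.9, 90.3, 109.0.
The total first reaches 29 DD on day 3.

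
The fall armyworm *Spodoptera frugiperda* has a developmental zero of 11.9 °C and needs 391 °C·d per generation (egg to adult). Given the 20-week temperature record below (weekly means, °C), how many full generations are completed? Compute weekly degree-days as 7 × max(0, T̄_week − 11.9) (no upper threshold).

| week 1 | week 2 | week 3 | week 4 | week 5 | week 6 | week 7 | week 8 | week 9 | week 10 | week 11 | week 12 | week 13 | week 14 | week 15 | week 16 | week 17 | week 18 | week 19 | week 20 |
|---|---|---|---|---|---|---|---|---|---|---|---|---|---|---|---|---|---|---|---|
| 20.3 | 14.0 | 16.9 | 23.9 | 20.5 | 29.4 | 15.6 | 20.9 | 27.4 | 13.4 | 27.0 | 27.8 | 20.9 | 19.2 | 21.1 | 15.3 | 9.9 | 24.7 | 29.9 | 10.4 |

Weekly DD (7 × max(0, T̄ − 11.9)): 58.8, 14.7, 35.0, 84.0, 60.2, 122.5, 25.9, 63.0, 108.5, 10.5, 105.7, 111.3, 63.0, 51.1, 64.4, 23.8, 0.0, 89.6, 126.0, 0.0.
Season total = 1218.0 DD.
Complete generations = ⌊1218.0 / 391⌋ = 3.

3 generations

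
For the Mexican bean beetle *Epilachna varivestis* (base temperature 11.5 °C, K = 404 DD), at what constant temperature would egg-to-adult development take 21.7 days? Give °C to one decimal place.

Required daily accumulation = 404 / 21.7 = 18.618 DD/day.
T = T_base + 18.618 = 11.5 + 18.618 = 30.118 ≈ 30.1 °C.

30.1 °C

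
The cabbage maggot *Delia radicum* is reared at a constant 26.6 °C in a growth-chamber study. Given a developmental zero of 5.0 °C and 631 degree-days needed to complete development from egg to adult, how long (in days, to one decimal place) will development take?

Daily accumulation = 26.6 − 5.0 = 21.6 DD/day.
Duration = 631 / 21.6 = 29.213 ≈ 29.2 days.

29.2 days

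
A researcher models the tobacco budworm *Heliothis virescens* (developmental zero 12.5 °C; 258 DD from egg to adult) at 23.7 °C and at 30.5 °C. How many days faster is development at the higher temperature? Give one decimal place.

8.7 days

At 23.7 °C: 258 / (23.7 − 12.5) = 258 / 11.2 = 23.036 d.
At 30.5 °C: 258 / (30.5 − 12.5) = 258 / 18.0 = 14.333 d.
Difference = |23.036 − 14.333| = 8.702 ≈ 8.7 days.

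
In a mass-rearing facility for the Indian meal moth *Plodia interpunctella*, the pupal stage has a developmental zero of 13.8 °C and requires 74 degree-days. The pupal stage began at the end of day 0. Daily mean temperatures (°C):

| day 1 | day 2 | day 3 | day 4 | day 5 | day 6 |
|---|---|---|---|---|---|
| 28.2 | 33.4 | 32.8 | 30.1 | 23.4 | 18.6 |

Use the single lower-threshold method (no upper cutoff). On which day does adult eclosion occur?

day 5

Daily DD above 13.8 °C: 14.4, 19.6, 19.0, 16.3, 9.6, 4.8.
Cumulative: 14.4, 34.0, 53.0, 69.3, 78.9, 83.7.
The total first reaches 74 DD on day 5.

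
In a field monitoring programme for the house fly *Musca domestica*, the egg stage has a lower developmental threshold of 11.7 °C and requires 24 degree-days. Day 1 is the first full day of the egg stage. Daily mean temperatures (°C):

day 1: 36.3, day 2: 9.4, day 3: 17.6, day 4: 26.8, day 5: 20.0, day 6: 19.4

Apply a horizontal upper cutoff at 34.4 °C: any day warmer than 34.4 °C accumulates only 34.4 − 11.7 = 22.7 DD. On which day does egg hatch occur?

Daily DD above 11.7 °C (capped at 22.7): 22.7, 0.0, 5.9, 15.1, 8.3, 7.7.
Cumulative: 22.7, 22.7, 28.6, 43.7, 52.0, 59.7.
The total first reaches 24 DD on day 3.

day 3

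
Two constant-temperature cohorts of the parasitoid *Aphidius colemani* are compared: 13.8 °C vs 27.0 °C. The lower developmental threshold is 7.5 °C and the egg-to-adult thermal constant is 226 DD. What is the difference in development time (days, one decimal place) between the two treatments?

At 13.8 °C: 226 / (13.8 − 7.5) = 226 / 6.3 = 35.873 d.
At 27.0 °C: 226 / (27.0 − 7.5) = 226 / 19.5 = 11.590 d.
Difference = |35.873 − 11.590| = 24.283 ≈ 24.3 days.

24.3 days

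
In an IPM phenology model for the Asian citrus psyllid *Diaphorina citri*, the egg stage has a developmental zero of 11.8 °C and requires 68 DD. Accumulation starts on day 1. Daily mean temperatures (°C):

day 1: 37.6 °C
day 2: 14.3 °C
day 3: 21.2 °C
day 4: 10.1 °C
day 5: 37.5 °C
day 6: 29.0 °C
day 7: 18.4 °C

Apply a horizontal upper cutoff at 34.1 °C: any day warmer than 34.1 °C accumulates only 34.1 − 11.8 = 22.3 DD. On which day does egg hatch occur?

Daily DD above 11.8 °C (capped at 22.3): 22.3, 2.5, 9.4, 0.0, 22.3, 17.2, 6.6.
Cumulative: 22.3, 24.8, 34.2, 34.2, 56.5, 73.7, 80.3.
The total first reaches 68 DD on day 6.

day 6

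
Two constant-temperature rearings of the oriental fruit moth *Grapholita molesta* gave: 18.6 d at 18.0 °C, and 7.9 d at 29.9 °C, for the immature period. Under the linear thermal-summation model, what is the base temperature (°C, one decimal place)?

9.2 °C

Equal thermal constants: D₁(T₁ − T_b) = D₂(T₂ − T_b).
18.6·(18.0 − T_b) = 7.9·(29.9 − T_b)
T_b = (18.6·18.0 − 7.9·29.9) / (18.6 − 7.9) = 98.59 / 10.7 = 9.214 °C ≈ 9.2 °C.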